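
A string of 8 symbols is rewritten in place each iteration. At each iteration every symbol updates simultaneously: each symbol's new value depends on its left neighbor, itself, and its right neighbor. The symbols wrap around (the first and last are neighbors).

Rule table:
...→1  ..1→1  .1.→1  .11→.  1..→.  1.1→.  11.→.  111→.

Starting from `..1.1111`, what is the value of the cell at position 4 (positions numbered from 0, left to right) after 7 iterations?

.11.....
1...1111
..11....
11...111
...11...
111...11
....11..
position 4 holds 1

1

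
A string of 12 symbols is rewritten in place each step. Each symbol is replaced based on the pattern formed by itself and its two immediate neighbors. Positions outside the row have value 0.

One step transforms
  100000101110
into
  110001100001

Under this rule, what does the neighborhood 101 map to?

At position 7 the neighborhood is 101; the next row has 0 there.

0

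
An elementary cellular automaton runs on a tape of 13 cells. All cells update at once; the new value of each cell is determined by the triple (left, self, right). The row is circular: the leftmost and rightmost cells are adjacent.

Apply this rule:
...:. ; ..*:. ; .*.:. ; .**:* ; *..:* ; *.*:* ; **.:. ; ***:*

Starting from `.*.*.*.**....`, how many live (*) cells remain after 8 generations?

5

..*.*.**.*...
...*.**.*.*..
....**.*.*.*.
....*.*.*.*.*
*....*.*.*.*.
.*....*.*.*.*
*.*....*.*.*.
.*.*....*.*.*
count of *: 5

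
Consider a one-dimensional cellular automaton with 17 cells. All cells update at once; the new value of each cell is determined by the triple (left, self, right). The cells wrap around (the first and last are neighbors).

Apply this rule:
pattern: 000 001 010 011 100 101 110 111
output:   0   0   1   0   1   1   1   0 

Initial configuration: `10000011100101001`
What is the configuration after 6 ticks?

11000000110111100
01100000011000110
00110000001100011
10011000000110001
11001100000011000
01100110000001100

01100110000001100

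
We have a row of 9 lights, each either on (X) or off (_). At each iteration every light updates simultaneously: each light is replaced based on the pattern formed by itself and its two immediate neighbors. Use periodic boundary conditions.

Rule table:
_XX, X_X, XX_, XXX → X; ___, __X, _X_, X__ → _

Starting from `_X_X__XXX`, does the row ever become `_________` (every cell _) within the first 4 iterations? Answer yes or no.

no

iteration 1: X_X___XXX
iteration 2: XX____XXX
iteration 3: XX____XXX  (fixed point — unchanged through iteration 4)
iteration 4 is XX____XXX, still not uniform _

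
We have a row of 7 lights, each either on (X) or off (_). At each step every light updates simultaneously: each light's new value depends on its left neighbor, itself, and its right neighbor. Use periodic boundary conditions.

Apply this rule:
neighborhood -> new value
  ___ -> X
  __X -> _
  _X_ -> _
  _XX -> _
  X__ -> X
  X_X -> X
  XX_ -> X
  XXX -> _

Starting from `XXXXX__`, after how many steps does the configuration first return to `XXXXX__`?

____XX_
XXX__XX
__XX___
X__XXXX
XX_____
_XXXXX_
_____XX
XXXX__X
___XX__
XX__XXX
_XX____
__XXXXX
X_____X
XXXXX__

14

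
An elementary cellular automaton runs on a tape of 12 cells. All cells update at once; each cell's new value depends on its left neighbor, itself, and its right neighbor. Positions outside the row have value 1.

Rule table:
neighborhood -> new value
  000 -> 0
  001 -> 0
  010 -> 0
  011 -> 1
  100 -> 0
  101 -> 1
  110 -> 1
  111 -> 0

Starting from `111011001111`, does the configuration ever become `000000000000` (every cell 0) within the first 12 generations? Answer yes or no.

yes

001111001000
001001000000
000000000000
all cells are 0 at generation 3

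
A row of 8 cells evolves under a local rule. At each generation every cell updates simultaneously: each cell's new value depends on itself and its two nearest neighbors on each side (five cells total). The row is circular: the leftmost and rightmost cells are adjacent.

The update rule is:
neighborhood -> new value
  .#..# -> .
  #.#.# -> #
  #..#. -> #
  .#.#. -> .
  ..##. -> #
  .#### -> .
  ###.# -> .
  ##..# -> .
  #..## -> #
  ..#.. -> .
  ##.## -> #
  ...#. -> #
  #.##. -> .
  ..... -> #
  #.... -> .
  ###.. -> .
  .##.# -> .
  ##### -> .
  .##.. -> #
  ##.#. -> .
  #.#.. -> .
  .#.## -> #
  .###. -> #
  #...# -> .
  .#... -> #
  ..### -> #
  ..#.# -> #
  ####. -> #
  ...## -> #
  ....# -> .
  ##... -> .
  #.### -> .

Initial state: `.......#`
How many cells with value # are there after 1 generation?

#.###.#.
count of #: 5

5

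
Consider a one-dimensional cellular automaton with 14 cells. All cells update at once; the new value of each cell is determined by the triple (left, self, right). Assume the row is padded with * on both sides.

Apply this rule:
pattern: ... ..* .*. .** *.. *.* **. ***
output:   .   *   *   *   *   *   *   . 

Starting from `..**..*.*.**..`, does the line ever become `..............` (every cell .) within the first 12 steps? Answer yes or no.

**************
..............
all cells are . at step 2

yes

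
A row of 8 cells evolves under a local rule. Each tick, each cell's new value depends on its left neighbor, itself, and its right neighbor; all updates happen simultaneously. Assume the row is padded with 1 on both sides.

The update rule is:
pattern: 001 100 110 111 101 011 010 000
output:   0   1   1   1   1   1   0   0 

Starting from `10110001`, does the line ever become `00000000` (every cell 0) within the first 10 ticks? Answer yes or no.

11111001
11111101
11111111
11111111  (fixed point — unchanged through tick 10)
tick 10 is 11111111, still not uniform 0

no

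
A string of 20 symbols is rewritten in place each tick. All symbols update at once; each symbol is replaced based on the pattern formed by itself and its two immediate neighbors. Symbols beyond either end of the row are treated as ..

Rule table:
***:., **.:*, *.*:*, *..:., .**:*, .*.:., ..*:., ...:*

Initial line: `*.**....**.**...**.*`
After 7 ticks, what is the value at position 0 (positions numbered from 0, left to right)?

.***.**.*****.*.***.
.*.******...**.**.*.
..**....*.*.******..
*.**.**..*.**....*.*
.******...***.**..*.
.*....*.*.*.****....
...**..*.*.**..*.***
position 0 holds .

.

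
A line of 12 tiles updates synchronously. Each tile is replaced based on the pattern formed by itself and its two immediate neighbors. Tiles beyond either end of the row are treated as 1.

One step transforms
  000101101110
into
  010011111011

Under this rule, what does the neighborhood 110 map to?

At position 6 the neighborhood is 110; the next row has 1 there.

1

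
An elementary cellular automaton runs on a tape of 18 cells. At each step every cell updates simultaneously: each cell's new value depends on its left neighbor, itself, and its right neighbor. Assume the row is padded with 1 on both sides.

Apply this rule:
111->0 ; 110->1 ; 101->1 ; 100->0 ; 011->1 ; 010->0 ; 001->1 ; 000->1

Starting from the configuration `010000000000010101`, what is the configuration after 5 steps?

100111111111101011
101100000000110110
111101111111111111
000111000000000000
011101011111111111

011101011111111111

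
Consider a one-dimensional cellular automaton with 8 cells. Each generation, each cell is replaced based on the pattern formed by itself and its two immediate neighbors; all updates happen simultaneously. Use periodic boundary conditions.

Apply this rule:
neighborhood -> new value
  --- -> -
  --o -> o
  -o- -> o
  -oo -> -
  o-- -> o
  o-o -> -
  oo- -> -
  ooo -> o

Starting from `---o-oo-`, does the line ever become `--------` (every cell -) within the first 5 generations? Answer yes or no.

no

--oo---o
oo--o-oo
o-ooo--o
---o-oo-  (repeats generation 0; period 4)
generation 5: --oo---o
generation 5 is --oo---o, still not uniform -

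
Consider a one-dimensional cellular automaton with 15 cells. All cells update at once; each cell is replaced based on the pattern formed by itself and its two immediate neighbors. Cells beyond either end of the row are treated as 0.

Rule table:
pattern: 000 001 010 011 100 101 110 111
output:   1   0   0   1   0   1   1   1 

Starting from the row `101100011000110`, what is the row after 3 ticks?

011111111111110

tick 1: 011101011010110
tick 2: 011110111101110
tick 3: 011111111111110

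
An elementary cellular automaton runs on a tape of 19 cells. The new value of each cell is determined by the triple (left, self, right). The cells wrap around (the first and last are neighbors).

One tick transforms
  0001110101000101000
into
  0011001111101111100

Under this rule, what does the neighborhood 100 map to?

1

At position 10 the neighborhood is 100; the next row has 1 there.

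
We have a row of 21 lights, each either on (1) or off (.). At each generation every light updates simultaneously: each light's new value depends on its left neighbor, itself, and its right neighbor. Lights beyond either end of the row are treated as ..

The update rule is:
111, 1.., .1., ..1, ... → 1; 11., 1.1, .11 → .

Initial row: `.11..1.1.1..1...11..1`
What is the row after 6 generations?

1..111.1.1111111..111
111.1..1..11111.11.1.
.1..111111.111.....11
1111.1111...1.11111..
.11...11.1111..111.11
1..111....11.11.1....

1..111....11.11.1....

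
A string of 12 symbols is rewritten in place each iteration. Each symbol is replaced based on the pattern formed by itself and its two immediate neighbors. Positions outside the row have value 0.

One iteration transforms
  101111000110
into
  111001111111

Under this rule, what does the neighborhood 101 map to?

At position 1 the neighborhood is 101; the next row has 1 there.

1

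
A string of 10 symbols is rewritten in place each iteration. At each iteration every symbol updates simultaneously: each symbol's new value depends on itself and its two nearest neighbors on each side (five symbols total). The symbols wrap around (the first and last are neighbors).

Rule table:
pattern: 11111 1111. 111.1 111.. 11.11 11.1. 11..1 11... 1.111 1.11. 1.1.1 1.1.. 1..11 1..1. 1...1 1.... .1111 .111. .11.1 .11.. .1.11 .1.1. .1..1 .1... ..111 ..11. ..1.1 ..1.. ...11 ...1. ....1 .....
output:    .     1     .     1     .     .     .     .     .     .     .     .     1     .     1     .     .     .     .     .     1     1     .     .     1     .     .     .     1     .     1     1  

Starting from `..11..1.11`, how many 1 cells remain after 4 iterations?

3

.1.....1..
....11...1
..11...1..
11...1....
count of 1: 3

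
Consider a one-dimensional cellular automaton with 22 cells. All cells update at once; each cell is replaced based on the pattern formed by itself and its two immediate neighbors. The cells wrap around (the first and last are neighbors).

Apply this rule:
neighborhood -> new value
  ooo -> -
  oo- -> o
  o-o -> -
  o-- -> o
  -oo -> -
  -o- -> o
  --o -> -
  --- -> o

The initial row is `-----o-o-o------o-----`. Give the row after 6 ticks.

oooo-o-o-oooooo-oooooo
---o-o-o------o-------
oo-o-o-oooooo-oooooooo
-o-o-o------o---------
-o-o-oooooo-oooooooooo
-o-o------o----------o

-o-o------o----------o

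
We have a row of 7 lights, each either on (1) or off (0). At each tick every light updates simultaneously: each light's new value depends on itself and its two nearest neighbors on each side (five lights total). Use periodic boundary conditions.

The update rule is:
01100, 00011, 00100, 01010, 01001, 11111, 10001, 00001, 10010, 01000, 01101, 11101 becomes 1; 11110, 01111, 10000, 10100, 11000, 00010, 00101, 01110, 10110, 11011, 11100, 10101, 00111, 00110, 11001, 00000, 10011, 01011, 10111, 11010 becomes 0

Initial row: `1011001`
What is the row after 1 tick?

1001000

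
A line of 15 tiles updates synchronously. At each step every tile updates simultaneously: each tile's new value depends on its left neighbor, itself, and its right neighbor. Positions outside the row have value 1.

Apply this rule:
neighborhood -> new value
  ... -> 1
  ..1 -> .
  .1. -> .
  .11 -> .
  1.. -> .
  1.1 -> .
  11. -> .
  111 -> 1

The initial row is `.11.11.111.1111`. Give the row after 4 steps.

...11.....111..

........1...111
.111111...1..11
..1111..1.....1
...11.....111..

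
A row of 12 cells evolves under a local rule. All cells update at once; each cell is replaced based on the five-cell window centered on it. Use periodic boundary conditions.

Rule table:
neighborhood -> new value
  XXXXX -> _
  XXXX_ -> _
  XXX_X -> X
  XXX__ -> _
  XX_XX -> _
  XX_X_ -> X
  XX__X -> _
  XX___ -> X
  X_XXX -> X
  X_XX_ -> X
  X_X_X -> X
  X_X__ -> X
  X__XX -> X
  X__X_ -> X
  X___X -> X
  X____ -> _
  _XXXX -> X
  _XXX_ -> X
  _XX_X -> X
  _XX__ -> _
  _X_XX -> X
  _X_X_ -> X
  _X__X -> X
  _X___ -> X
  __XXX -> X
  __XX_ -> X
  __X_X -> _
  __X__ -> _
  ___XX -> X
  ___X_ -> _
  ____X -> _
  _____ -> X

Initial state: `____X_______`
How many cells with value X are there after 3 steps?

XX___X_XXXXX
__XX__XXX___
_XX__XXX_X_X
count of X: 7

7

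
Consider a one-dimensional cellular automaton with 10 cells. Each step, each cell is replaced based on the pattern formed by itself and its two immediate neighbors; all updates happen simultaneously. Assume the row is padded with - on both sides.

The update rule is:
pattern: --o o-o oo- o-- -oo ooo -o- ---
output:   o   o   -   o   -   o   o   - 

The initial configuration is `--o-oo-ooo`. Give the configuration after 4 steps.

step 1: -ooo--o-o-
step 2: o-o-oooooo
step 3: oooo-oooo-
step 4: -oo-o-oo-o

-oo-o-oo-o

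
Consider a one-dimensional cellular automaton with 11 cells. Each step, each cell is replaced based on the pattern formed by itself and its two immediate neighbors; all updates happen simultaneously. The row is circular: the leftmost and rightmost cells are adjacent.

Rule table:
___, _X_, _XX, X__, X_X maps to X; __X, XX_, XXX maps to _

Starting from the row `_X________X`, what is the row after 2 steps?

XXXXXXXXX_X
_________XX

_________XX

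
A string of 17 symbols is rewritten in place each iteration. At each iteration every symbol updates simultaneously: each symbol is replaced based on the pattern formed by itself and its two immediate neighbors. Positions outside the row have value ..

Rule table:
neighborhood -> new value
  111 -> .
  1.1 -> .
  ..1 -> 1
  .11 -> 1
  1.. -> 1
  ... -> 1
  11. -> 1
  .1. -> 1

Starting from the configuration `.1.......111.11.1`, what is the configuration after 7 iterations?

1111111111.1.11.1
1........1.1.11.1
1111111111.1.11.1  (repeats iteration 1; period 2)
iteration 7: 1111111111.1.11.1

1111111111.1.11.1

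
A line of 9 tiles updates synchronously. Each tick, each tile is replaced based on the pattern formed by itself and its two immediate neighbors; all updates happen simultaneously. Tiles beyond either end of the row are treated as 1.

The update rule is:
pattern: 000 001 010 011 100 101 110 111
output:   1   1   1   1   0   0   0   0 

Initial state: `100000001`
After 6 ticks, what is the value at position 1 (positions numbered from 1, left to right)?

0

001111111
011000000
010011111
010110000
010100111
010101100
position 1 holds 0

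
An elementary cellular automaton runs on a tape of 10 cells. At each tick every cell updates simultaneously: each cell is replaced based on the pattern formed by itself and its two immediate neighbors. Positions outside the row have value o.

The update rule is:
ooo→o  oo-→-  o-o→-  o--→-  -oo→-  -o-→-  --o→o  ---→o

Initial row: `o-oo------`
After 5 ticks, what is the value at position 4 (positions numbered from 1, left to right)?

o

-----ooooo
-oooo-oooo
--oo---ooo
-o---oo-oo
---oo----o
position 4 holds o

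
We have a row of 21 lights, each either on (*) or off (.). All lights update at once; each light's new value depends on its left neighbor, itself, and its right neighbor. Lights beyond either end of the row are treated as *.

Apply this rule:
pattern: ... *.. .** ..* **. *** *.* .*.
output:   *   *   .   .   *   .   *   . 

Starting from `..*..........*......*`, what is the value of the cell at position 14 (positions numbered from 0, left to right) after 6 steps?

*

*..*********..*****..
**.........**.....**.
.*********..*****..**
*........**.....**...
********..*****..***.
.......**.....**...**
position 14 holds *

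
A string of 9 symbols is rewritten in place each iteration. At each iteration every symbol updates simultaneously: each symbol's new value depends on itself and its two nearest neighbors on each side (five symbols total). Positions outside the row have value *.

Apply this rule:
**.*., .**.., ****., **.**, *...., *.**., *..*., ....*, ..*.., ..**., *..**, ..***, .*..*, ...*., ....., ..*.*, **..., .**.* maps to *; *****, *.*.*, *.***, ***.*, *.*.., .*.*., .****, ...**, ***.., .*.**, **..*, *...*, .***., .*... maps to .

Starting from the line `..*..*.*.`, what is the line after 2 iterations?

.*****...
*...*.*..

*...*.*..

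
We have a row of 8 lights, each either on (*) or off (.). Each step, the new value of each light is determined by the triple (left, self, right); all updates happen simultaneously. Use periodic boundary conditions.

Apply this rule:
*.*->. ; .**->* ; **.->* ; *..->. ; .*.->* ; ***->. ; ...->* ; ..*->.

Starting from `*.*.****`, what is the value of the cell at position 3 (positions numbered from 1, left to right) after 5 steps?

*

step 1: *.*.*...
step 2: *.*.*.*.
step 3: *.*.*.*.  (fixed point — unchanged through step 5)
position 3 holds *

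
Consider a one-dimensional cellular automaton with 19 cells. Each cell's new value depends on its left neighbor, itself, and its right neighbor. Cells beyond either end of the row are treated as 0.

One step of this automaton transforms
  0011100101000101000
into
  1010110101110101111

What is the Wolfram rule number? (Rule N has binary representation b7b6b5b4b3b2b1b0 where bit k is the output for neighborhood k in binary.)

93

position 3: 111 → 0  (bit 7 = 0)
position 4: 110 → 1  (bit 6 = 1)
position 8: 101 → 0  (bit 5 = 0)
position 5: 100 → 1  (bit 4 = 1)
position 2: 011 → 1  (bit 3 = 1)
position 7: 010 → 1  (bit 2 = 1)
position 1: 001 → 0  (bit 1 = 0)
position 0: 000 → 1  (bit 0 = 1)
bits b7..b0 = 01011101 = 93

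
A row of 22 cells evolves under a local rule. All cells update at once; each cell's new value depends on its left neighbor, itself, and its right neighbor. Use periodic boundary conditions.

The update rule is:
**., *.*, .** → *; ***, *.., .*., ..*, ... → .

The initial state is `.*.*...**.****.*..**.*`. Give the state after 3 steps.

*............**....***

*.*....****..**...***.
.*.....*..*..**...*.**
*............**....***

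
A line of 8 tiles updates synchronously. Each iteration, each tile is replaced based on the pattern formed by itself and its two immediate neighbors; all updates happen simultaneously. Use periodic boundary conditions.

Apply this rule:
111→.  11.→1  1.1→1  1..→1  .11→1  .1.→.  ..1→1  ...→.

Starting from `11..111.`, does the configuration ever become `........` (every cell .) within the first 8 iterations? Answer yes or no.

no

iteration 1: 11111.11
iteration 2: ....111.
iteration 3: ...11.11
iteration 4: 1.111111
iteration 5: 111.....
iteration 6: 1.11...1
iteration 7: 11111.11  (repeats iteration 1; period 6)
iteration 8: ....111.
iteration 8 is ....111., still not uniform .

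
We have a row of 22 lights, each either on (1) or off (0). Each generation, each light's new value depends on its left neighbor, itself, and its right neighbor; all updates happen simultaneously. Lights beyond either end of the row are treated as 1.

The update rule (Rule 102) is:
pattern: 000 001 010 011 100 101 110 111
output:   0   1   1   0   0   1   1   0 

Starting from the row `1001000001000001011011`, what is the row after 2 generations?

1101000101000100110101

1011000011000011101100
1101000101000100110101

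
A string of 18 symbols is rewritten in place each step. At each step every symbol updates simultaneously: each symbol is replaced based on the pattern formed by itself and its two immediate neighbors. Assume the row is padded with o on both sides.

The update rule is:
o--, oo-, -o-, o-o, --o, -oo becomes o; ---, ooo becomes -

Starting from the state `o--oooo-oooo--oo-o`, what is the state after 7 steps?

oooo--ooo--ooooooo
---oooo-oooo------
o-oo--ooo--oo----o
ooooooo-oooooo--oo
------ooo----oooo-
o----oo-oo--oo--oo
oo--ooooooooooooo-

oo--ooooooooooooo-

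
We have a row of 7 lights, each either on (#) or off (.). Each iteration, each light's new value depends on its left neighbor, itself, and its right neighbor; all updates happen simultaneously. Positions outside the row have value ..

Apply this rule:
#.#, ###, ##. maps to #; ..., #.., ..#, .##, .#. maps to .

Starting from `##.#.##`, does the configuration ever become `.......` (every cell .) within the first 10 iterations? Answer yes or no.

yes

.##.#.#
..##.#.
...##..
....#..
.......
all cells are . at iteration 5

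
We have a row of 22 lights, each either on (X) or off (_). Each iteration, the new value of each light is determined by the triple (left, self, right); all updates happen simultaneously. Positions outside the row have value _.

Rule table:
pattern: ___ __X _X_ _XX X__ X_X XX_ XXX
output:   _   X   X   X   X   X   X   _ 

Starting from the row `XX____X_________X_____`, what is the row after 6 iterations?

X_XXXXXXX_____XX_XX__X

XXX__XXX_______XXX____
X_XXXX_XX_____XX_XX___
XXX__XXXXX___XXXXXXX__
X_XXXX___XX_XX_____XX_
XXX__XX_XXXXXXX___XXXX
X_XXXXXXX_____XX_XX__X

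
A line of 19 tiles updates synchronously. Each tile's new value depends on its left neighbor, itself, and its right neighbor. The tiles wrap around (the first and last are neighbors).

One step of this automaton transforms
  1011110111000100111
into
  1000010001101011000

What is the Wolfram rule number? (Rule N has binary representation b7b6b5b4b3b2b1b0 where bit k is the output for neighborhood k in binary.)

82

position 3: 111 → 0  (bit 7 = 0)
position 0: 110 → 1  (bit 6 = 1)
position 1: 101 → 0  (bit 5 = 0)
position 10: 100 → 1  (bit 4 = 1)
position 2: 011 → 0  (bit 3 = 0)
position 13: 010 → 0  (bit 2 = 0)
position 12: 001 → 1  (bit 1 = 1)
position 11: 000 → 0  (bit 0 = 0)
bits b7..b0 = 01010010 = 82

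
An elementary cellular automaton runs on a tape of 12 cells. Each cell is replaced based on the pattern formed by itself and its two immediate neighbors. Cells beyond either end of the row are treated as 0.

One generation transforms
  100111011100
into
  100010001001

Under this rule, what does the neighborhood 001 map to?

0

At position 2 the neighborhood is 001; the next row has 0 there.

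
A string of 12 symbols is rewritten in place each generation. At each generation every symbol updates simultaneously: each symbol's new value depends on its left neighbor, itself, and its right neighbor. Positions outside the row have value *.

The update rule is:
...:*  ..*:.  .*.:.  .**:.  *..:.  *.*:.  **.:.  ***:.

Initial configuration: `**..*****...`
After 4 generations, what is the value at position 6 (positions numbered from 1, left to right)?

..........*.
.********...
..........*.  (repeats generation 1; period 2)
generation 4: .********...
position 6 holds *

*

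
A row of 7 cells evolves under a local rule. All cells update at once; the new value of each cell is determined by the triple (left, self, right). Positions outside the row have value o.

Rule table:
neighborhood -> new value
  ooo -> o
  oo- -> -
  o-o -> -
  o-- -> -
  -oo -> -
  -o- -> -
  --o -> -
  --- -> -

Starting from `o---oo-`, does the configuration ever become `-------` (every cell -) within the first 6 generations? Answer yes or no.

yes

generation 1: -------
all cells are - at generation 1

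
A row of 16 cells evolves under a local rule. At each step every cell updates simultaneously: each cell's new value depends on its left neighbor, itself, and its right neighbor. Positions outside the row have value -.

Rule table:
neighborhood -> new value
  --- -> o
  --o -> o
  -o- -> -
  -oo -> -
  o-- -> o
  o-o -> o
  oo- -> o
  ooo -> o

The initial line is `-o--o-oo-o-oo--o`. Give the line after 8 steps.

o-oo-o-oo-o-ooo-
-o-oo-o-oo-o-ooo
o-o-oo-o-oo-o-oo
-o-o-oo-o-oo-o-o
o-o-o-oo-o-oo-o-
-o-o-o-oo-o-oo-o
o-o-o-o-oo-o-oo-
-o-o-o-o-oo-o-oo

-o-o-o-o-oo-o-oo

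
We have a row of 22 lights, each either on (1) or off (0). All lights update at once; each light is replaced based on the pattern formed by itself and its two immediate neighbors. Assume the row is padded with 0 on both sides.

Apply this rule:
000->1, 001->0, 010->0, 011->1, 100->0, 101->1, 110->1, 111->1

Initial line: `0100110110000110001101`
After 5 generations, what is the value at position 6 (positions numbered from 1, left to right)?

0000111110110110101110
1110111111111111011110
1111111111111111111110
1111111111111111111110  (fixed point — unchanged through generation 5)
position 6 holds 1

1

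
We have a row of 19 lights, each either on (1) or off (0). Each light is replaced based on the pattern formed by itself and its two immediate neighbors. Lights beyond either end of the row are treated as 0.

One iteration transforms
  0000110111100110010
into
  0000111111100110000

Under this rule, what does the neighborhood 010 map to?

At position 17 the neighborhood is 010; the next row has 0 there.

0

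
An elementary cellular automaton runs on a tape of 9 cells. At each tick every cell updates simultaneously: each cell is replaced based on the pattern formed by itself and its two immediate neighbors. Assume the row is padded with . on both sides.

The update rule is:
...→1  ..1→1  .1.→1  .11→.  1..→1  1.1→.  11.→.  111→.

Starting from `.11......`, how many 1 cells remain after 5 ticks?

6

tick 1: 1..111111
tick 2: 111......
tick 3: ...111111
tick 4: 111......  (repeats tick 2; period 2)
tick 5: ...111111
count of 1: 6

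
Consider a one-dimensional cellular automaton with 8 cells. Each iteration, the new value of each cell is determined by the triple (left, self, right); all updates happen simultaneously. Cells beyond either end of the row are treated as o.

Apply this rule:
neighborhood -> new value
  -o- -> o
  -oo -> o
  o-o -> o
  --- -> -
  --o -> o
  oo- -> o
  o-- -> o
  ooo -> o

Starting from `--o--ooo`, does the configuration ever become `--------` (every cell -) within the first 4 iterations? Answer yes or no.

oooooooo
oooooooo  (fixed point — unchanged through iteration 4)
iteration 4 is oooooooo, still not uniform -

no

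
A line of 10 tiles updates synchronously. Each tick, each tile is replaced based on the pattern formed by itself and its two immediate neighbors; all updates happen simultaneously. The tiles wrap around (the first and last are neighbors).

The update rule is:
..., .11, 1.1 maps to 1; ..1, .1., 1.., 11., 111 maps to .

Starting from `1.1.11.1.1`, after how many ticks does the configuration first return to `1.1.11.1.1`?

.1.11.1.11
1.11.1.11.
.11.1.11.1
11.1.11.1.
1.1.11.1.1

5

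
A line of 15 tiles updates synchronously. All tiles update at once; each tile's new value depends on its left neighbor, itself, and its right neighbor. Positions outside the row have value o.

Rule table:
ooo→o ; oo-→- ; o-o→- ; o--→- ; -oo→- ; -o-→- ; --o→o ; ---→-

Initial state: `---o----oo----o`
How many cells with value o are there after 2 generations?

3

--o----o-----o-
-o----o-----o--
count of o: 3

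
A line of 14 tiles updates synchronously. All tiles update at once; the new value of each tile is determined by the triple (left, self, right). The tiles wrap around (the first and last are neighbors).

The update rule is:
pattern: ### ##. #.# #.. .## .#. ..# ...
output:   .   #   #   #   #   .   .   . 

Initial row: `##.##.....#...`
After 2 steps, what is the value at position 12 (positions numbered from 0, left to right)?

#

step 1: ######.....#..
step 2: #....##.....#.
position 12 holds #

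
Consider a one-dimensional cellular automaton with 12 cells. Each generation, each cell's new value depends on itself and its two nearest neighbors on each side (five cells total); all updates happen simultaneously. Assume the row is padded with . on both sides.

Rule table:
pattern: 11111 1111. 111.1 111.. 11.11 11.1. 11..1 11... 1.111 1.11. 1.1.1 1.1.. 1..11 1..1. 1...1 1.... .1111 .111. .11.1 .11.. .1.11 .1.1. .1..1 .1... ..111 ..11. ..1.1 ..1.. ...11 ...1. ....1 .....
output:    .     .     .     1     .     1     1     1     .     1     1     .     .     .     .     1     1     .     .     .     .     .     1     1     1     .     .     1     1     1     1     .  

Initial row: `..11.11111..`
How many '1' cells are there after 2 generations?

8

generation 1: 11....1..111
generation 2: ..111111.1.1
count of 1: 8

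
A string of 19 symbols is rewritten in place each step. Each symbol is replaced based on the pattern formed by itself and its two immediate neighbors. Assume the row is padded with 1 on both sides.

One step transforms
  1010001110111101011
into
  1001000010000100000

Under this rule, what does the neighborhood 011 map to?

At position 6 the neighborhood is 011; the next row has 0 there.

0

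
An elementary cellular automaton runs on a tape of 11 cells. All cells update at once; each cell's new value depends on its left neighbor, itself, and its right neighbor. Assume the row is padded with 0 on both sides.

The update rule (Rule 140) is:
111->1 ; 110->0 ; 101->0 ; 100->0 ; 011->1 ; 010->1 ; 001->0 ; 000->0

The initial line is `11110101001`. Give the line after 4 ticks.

11100101001
11000101001
10000101001
10000101001

10000101001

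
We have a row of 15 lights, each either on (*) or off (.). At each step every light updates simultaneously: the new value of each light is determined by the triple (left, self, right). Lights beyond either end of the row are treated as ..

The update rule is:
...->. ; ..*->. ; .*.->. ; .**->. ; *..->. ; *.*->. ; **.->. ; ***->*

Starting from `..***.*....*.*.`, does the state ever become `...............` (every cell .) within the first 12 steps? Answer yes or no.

yes

...*...........
...............
all cells are . at step 2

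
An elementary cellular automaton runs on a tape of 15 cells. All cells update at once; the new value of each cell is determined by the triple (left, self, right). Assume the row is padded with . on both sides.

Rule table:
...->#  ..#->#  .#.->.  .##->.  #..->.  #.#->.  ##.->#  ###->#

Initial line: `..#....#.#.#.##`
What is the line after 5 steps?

##.###.#...###.

step 1: ##..###.......#
step 2: .#.#.##.######.
step 3: #.....#..#####.
step 4: ..####..#.####.
step 5: ##.###.#...###.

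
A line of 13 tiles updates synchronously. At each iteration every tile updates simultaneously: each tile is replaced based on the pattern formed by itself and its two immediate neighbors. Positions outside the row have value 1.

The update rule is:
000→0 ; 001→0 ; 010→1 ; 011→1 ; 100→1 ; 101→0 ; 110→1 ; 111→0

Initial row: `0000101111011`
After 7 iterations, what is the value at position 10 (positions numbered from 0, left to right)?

0

1000101001010
1100101101010
0110101101010
0110101101010  (fixed point — unchanged through iteration 7)
position 10 holds 0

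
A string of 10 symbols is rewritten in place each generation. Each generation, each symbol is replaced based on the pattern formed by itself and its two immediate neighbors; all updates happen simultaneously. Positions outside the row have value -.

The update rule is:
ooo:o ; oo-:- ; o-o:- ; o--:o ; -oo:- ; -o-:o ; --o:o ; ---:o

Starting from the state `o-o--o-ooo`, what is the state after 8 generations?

generation 1: o-oooo--o-
generation 2: o--oo-oooo
generation 3: ooo----oo-
generation 4: -o-oooo--o
generation 5: oo--oo-ooo
generation 6: --oo----o-
generation 7: oo--oooooo
generation 8: --oo-oooo-

--oo-oooo-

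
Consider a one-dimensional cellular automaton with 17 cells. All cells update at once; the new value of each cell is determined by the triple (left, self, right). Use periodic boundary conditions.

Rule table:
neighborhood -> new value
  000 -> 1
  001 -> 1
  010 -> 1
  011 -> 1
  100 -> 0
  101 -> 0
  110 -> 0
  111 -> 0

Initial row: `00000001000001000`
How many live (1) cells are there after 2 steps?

2

11111111011111011
00000000010000010
count of 1: 2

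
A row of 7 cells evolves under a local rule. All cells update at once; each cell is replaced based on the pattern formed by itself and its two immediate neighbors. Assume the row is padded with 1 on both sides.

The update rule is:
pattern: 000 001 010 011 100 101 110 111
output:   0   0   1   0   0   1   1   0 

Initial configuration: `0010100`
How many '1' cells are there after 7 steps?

1

0011100
0000100
0000100  (fixed point — unchanged through step 7)
count of 1: 1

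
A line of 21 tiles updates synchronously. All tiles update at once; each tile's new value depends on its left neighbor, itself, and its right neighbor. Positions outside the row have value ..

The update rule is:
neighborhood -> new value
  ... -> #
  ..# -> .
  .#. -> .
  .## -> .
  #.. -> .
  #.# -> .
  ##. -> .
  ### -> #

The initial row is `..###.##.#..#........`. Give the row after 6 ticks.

#..#..........#######
.....########..#####.
####..######....###..
.##....####..##..#..#
....##..##...........
###........##########

###........##########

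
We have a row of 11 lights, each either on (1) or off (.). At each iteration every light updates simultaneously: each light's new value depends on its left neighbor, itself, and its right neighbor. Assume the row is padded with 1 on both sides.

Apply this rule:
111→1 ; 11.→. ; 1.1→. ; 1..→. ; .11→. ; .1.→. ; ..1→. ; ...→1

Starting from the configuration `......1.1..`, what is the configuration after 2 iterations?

..11..1111.

.1111......
..11..1111.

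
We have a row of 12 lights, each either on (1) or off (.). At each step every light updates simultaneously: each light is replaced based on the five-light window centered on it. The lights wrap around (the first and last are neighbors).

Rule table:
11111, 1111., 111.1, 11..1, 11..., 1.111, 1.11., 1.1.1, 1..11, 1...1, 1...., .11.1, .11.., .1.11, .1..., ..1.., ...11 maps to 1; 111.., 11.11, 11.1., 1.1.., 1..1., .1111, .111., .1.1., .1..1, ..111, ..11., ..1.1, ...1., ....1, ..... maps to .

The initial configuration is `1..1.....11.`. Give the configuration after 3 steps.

...111..1.1.
1.1...1....1
1..11.111.1.

1..11.111.1.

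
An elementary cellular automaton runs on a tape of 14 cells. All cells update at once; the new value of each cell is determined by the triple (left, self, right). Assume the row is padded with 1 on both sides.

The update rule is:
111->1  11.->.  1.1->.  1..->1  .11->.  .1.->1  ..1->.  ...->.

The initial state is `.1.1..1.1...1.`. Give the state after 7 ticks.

.1.11.1.11..1.
.1....1...1.1.
.11...11..1.1.
...1....1.1.1.
1..11...1.1.1.
.1...1..1.1.1.
.11..11.1.1.1.

.11..11.1.1.1.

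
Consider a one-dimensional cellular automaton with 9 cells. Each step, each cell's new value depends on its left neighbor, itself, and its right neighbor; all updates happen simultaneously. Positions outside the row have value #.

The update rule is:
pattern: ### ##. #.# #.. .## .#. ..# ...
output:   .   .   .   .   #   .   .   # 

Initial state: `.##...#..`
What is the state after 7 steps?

.....###.

.#..#....
......##.
.####.#..
.#.......
...#####.
.#.#.....
.....###.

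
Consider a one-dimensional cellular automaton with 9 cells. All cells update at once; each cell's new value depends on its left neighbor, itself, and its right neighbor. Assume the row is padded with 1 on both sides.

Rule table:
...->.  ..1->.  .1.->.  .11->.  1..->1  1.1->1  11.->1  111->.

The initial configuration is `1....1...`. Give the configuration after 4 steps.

11.11....

step 1: 11....1..
step 2: .11....1.
step 3: 1.11....1
step 4: 11.11....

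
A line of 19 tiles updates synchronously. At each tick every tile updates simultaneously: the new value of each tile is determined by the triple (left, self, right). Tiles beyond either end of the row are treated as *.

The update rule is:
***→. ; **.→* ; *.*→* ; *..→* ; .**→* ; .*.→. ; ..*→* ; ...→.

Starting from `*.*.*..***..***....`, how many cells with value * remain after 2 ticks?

**.*.***.****.**..*
.**.**.***..*******
count of *: 14

14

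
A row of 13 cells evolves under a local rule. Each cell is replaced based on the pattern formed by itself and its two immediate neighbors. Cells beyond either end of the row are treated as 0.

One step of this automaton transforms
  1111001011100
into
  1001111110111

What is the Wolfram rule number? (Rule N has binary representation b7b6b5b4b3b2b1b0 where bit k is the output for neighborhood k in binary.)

127

position 1: 111 → 0  (bit 7 = 0)
position 3: 110 → 1  (bit 6 = 1)
position 7: 101 → 1  (bit 5 = 1)
position 4: 100 → 1  (bit 4 = 1)
position 0: 011 → 1  (bit 3 = 1)
position 6: 010 → 1  (bit 2 = 1)
position 5: 001 → 1  (bit 1 = 1)
position 12: 000 → 1  (bit 0 = 1)
bits b7..b0 = 01111111 = 127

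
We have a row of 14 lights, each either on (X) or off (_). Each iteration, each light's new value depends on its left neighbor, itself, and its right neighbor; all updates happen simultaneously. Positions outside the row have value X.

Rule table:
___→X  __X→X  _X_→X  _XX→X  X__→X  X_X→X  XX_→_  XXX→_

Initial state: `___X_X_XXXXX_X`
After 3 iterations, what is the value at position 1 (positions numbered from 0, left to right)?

X

XXXXXXXX____XX
________XXXXX_
XXXXXXXXX____X
position 1 holds X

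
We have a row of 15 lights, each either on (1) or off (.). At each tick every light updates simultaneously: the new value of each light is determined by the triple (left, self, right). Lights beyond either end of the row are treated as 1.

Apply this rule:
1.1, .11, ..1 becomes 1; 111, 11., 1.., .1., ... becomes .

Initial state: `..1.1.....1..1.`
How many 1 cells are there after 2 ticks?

tick 1: .1.1.....1..1.1
tick 2: 1.1.....1..1.11
count of 1: 6

6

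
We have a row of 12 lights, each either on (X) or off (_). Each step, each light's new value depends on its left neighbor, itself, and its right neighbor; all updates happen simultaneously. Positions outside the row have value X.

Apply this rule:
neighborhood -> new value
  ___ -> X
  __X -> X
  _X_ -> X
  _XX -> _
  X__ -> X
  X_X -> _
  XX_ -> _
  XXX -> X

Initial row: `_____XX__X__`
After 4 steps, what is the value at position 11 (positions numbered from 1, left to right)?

step 1: XXXXX__XXXXX
step 2: XXXX_XX_XXXX
step 3: XXX______XXX
step 4: XX_XXXXXX_XX
position 11 holds X

X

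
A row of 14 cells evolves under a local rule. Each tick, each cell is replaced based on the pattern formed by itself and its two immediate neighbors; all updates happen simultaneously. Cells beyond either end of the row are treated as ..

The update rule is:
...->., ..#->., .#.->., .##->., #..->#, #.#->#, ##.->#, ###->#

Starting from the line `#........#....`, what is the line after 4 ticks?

.#........#...
..#........#..
...#........#.
....#........#

....#........#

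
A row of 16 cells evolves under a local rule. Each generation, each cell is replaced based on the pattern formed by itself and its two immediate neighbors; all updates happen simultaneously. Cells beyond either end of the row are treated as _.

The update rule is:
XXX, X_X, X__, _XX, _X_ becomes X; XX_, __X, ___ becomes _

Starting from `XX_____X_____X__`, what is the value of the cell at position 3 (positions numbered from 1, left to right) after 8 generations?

_

generation 1: X_X____XX____XX_
generation 2: XXXX___X_X___X_X
generation 3: XXX_X__XXXX__XXX
generation 4: XX_XXX_XXX_X_XX_
generation 5: X_XXX_XXX_XXXX_X
generation 6: XXXX_XXX_XXXX_XX
generation 7: XXX_XXX_XXXX_XX_
generation 8: XX_XXX_XXXX_XX_X
position 3 holds _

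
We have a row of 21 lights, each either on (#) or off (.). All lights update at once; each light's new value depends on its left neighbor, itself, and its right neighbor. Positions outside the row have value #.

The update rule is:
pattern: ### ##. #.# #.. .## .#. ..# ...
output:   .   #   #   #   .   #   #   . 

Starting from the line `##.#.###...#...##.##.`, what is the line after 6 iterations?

.####..##.###.#.##.##
#...###.##..####.##..
##.#..##.###...##.###
.#####.##..##.#.##...
#....##.###.####.##.#
##..#.##..##...##.##.

##..#.##..##...##.##.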